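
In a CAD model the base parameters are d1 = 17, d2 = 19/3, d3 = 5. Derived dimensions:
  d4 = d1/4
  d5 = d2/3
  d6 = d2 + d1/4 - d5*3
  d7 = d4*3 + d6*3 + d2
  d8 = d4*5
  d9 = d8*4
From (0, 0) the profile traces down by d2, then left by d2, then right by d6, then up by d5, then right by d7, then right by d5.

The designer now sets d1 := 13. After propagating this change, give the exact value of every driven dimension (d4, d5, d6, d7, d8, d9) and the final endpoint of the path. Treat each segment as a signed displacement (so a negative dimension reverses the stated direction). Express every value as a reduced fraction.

d4 = 13/4
d5 = 19/9
d6 = 13/4
d7 = 155/6
d8 = 65/4
d9 = 65
endpoint = (895/36, -38/9)

Apply edit: d1 := 13
  d4 = d1/4 = 13/4
  d5 = d2/3 = 19/9
  d6 = d2 + d1/4 - d5*3 = 13/4
  d7 = d4*3 + d6*3 + d2 = 155/6
  d8 = d4*5 = 65/4
  d9 = d8*4 = 65
Walk from origin (0, 0):
  seg 1: down by d2 = 19/3 → (0, -19/3)
  seg 2: left by d2 = 19/3 → (-19/3, -19/3)
  seg 3: right by d6 = 13/4 → (-37/12, -19/3)
  seg 4: up by d5 = 19/9 → (-37/12, -38/9)
  seg 5: right by d7 = 155/6 → (91/4, -38/9)
  seg 6: right by d5 = 19/9 → (895/36, -38/9)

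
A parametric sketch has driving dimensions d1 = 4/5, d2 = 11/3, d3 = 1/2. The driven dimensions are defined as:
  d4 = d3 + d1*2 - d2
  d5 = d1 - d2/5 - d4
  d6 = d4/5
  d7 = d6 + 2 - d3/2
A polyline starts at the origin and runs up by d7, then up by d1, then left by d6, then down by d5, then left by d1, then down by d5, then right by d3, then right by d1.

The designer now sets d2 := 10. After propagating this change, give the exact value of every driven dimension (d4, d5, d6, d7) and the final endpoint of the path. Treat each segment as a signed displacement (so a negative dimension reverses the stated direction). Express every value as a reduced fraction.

Apply edit: d2 := 10
  d4 = d3 + d1*2 - d2 = -79/10
  d5 = d1 - d2/5 - d4 = 67/10
  d6 = d4/5 = -79/50
  d7 = d6 + 2 - d3/2 = 17/100
Walk from origin (0, 0):
  seg 1: up by d7 = 17/100 → (0, 17/100)
  seg 2: up by d1 = 4/5 → (0, 97/100)
  seg 3: left by d6 = -79/50 → (79/50, 97/100)
  seg 4: down by d5 = 67/10 → (79/50, -573/100)
  seg 5: left by d1 = 4/5 → (39/50, -573/100)
  seg 6: down by d5 = 67/10 → (39/50, -1243/100)
  seg 7: right by d3 = 1/2 → (32/25, -1243/100)
  seg 8: right by d1 = 4/5 → (52/25, -1243/100)

d4 = -79/10
d5 = 67/10
d6 = -79/50
d7 = 17/100
endpoint = (52/25, -1243/100)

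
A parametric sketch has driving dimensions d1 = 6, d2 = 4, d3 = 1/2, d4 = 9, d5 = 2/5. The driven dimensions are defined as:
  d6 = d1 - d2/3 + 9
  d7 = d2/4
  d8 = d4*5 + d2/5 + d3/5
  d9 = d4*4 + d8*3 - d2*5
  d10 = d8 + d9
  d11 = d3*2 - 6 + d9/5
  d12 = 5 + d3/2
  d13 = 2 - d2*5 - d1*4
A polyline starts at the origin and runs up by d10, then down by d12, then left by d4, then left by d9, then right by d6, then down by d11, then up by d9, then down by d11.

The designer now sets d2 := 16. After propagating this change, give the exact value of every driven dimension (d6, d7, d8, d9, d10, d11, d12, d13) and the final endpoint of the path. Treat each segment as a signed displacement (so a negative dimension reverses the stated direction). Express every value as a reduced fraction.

Apply edit: d2 := 16
  d6 = d1 - d2/3 + 9 = 29/3
  d7 = d2/4 = 4
  d8 = d4*5 + d2/5 + d3/5 = 483/10
  d9 = d4*4 + d8*3 - d2*5 = 1009/10
  d10 = d8 + d9 = 746/5
  d11 = d3*2 - 6 + d9/5 = 759/50
  d12 = 5 + d3/2 = 21/4
  d13 = 2 - d2*5 - d1*4 = -102
Walk from origin (0, 0):
  seg 1: up by d10 = 746/5 → (0, 746/5)
  seg 2: down by d12 = 21/4 → (0, 2879/20)
  seg 3: left by d4 = 9 → (-9, 2879/20)
  seg 4: left by d9 = 1009/10 → (-1099/10, 2879/20)
  seg 5: right by d6 = 29/3 → (-3007/30, 2879/20)
  seg 6: down by d11 = 759/50 → (-3007/30, 12877/100)
  seg 7: up by d9 = 1009/10 → (-3007/30, 22967/100)
  seg 8: down by d11 = 759/50 → (-3007/30, 21449/100)

d6 = 29/3
d7 = 4
d8 = 483/10
d9 = 1009/10
d10 = 746/5
d11 = 759/50
d12 = 21/4
d13 = -102
endpoint = (-3007/30, 21449/100)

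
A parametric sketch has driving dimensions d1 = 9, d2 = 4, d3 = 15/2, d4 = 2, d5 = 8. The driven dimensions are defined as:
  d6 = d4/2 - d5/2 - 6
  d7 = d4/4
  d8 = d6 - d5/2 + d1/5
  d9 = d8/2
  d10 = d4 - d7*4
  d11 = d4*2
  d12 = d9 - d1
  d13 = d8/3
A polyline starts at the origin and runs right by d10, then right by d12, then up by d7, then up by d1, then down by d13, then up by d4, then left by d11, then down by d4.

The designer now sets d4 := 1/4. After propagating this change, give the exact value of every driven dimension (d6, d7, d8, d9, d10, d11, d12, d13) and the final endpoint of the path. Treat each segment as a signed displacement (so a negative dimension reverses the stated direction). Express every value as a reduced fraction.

Apply edit: d4 := 1/4
  d6 = d4/2 - d5/2 - 6 = -79/8
  d7 = d4/4 = 1/16
  d8 = d6 - d5/2 + d1/5 = -483/40
  d9 = d8/2 = -483/80
  d10 = d4 - d7*4 = 0
  d11 = d4*2 = 1/2
  d12 = d9 - d1 = -1203/80
  d13 = d8/3 = -161/40
Walk from origin (0, 0):
  seg 1: right by d10 = 0 → (0, 0)
  seg 2: right by d12 = -1203/80 → (-1203/80, 0)
  seg 3: up by d7 = 1/16 → (-1203/80, 1/16)
  seg 4: up by d1 = 9 → (-1203/80, 145/16)
  seg 5: down by d13 = -161/40 → (-1203/80, 1047/80)
  seg 6: up by d4 = 1/4 → (-1203/80, 1067/80)
  seg 7: left by d11 = 1/2 → (-1243/80, 1067/80)
  seg 8: down by d4 = 1/4 → (-1243/80, 1047/80)

d6 = -79/8
d7 = 1/16
d8 = -483/40
d9 = -483/80
d10 = 0
d11 = 1/2
d12 = -1203/80
d13 = -161/40
endpoint = (-1243/80, 1047/80)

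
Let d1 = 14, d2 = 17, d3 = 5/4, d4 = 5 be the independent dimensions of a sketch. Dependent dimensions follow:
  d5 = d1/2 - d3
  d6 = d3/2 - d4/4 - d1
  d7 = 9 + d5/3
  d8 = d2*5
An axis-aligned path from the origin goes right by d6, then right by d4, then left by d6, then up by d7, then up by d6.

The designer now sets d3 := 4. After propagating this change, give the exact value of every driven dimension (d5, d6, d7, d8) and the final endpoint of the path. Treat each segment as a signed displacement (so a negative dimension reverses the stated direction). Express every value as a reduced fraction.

d5 = 3
d6 = -53/4
d7 = 10
d8 = 85
endpoint = (5, -13/4)

Apply edit: d3 := 4
  d5 = d1/2 - d3 = 3
  d6 = d3/2 - d4/4 - d1 = -53/4
  d7 = 9 + d5/3 = 10
  d8 = d2*5 = 85
Walk from origin (0, 0):
  seg 1: right by d6 = -53/4 → (-53/4, 0)
  seg 2: right by d4 = 5 → (-33/4, 0)
  seg 3: left by d6 = -53/4 → (5, 0)
  seg 4: up by d7 = 10 → (5, 10)
  seg 5: up by d6 = -53/4 → (5, -13/4)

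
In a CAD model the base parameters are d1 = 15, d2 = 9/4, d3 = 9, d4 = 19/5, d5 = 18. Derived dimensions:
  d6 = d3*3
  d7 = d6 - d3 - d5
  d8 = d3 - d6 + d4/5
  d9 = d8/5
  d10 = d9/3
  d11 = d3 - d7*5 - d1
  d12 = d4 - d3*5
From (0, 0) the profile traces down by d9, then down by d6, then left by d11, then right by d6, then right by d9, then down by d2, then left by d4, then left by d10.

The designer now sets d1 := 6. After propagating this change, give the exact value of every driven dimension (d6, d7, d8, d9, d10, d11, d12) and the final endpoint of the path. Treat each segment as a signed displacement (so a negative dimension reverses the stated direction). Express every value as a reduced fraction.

Apply edit: d1 := 6
  d6 = d3*3 = 27
  d7 = d6 - d3 - d5 = 0
  d8 = d3 - d6 + d4/5 = -431/25
  d9 = d8/5 = -431/125
  d10 = d9/3 = -431/375
  d11 = d3 - d7*5 - d1 = 3
  d12 = d4 - d3*5 = -206/5
Walk from origin (0, 0):
  seg 1: down by d9 = -431/125 → (0, 431/125)
  seg 2: down by d6 = 27 → (0, -2944/125)
  seg 3: left by d11 = 3 → (-3, -2944/125)
  seg 4: right by d6 = 27 → (24, -2944/125)
  seg 5: right by d9 = -431/125 → (2569/125, -2944/125)
  seg 6: down by d2 = 9/4 → (2569/125, -12901/500)
  seg 7: left by d4 = 19/5 → (2094/125, -12901/500)
  seg 8: left by d10 = -431/375 → (6713/375, -12901/500)

d6 = 27
d7 = 0
d8 = -431/25
d9 = -431/125
d10 = -431/375
d11 = 3
d12 = -206/5
endpoint = (6713/375, -12901/500)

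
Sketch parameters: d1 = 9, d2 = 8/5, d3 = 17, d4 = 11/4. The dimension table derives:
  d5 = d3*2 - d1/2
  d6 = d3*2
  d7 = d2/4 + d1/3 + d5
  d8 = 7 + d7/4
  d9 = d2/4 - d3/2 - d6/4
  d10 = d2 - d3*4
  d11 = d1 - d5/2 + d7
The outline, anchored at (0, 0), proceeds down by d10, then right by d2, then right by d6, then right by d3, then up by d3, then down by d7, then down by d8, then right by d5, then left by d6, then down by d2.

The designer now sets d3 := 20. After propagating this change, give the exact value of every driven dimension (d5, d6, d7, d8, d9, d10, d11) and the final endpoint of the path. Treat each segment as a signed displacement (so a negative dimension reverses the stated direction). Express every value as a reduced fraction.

d5 = 71/2
d6 = 40
d7 = 389/10
d8 = 669/40
d9 = -98/5
d10 = -392/5
d11 = 603/20
endpoint = (571/10, 1647/40)

Apply edit: d3 := 20
  d5 = d3*2 - d1/2 = 71/2
  d6 = d3*2 = 40
  d7 = d2/4 + d1/3 + d5 = 389/10
  d8 = 7 + d7/4 = 669/40
  d9 = d2/4 - d3/2 - d6/4 = -98/5
  d10 = d2 - d3*4 = -392/5
  d11 = d1 - d5/2 + d7 = 603/20
Walk from origin (0, 0):
  seg 1: down by d10 = -392/5 → (0, 392/5)
  seg 2: right by d2 = 8/5 → (8/5, 392/5)
  seg 3: right by d6 = 40 → (208/5, 392/5)
  seg 4: right by d3 = 20 → (308/5, 392/5)
  seg 5: up by d3 = 20 → (308/5, 492/5)
  seg 6: down by d7 = 389/10 → (308/5, 119/2)
  seg 7: down by d8 = 669/40 → (308/5, 1711/40)
  seg 8: right by d5 = 71/2 → (971/10, 1711/40)
  seg 9: left by d6 = 40 → (571/10, 1711/40)
  seg 10: down by d2 = 8/5 → (571/10, 1647/40)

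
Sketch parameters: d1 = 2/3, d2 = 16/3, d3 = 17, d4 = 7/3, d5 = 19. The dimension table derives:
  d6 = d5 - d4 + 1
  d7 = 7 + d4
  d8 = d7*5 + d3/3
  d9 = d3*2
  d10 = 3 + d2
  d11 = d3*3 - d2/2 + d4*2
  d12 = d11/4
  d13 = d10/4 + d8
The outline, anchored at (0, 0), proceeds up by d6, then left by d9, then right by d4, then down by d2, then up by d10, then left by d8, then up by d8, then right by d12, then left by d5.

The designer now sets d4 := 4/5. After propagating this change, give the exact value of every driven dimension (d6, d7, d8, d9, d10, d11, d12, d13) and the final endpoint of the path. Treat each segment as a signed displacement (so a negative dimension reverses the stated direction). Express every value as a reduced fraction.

d6 = 96/5
d7 = 39/5
d8 = 134/3
d9 = 34
d10 = 25/3
d11 = 749/15
d12 = 749/60
d13 = 187/4
endpoint = (-5063/60, 1003/15)

Apply edit: d4 := 4/5
  d6 = d5 - d4 + 1 = 96/5
  d7 = 7 + d4 = 39/5
  d8 = d7*5 + d3/3 = 134/3
  d9 = d3*2 = 34
  d10 = 3 + d2 = 25/3
  d11 = d3*3 - d2/2 + d4*2 = 749/15
  d12 = d11/4 = 749/60
  d13 = d10/4 + d8 = 187/4
Walk from origin (0, 0):
  seg 1: up by d6 = 96/5 → (0, 96/5)
  seg 2: left by d9 = 34 → (-34, 96/5)
  seg 3: right by d4 = 4/5 → (-166/5, 96/5)
  seg 4: down by d2 = 16/3 → (-166/5, 208/15)
  seg 5: up by d10 = 25/3 → (-166/5, 111/5)
  seg 6: left by d8 = 134/3 → (-1168/15, 111/5)
  seg 7: up by d8 = 134/3 → (-1168/15, 1003/15)
  seg 8: right by d12 = 749/60 → (-3923/60, 1003/15)
  seg 9: left by d5 = 19 → (-5063/60, 1003/15)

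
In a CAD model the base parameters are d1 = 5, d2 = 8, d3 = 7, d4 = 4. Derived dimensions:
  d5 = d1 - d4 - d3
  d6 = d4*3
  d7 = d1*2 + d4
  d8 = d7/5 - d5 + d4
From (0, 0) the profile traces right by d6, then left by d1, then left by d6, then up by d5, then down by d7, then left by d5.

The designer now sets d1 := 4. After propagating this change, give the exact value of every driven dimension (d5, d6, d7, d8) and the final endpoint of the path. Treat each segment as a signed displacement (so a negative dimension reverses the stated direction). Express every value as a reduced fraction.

Apply edit: d1 := 4
  d5 = d1 - d4 - d3 = -7
  d6 = d4*3 = 12
  d7 = d1*2 + d4 = 12
  d8 = d7/5 - d5 + d4 = 67/5
Walk from origin (0, 0):
  seg 1: right by d6 = 12 → (12, 0)
  seg 2: left by d1 = 4 → (8, 0)
  seg 3: left by d6 = 12 → (-4, 0)
  seg 4: up by d5 = -7 → (-4, -7)
  seg 5: down by d7 = 12 → (-4, -19)
  seg 6: left by d5 = -7 → (3, -19)

d5 = -7
d6 = 12
d7 = 12
d8 = 67/5
endpoint = (3, -19)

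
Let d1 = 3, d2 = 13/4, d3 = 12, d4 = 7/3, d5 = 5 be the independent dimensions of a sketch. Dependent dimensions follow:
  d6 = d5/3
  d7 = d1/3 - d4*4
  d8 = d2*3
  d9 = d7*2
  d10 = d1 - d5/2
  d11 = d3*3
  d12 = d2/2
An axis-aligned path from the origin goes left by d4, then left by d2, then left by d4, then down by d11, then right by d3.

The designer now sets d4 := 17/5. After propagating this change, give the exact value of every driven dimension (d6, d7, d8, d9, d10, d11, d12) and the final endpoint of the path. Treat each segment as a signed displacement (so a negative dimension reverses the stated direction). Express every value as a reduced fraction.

d6 = 5/3
d7 = -63/5
d8 = 39/4
d9 = -126/5
d10 = 1/2
d11 = 36
d12 = 13/8
endpoint = (39/20, -36)

Apply edit: d4 := 17/5
  d6 = d5/3 = 5/3
  d7 = d1/3 - d4*4 = -63/5
  d8 = d2*3 = 39/4
  d9 = d7*2 = -126/5
  d10 = d1 - d5/2 = 1/2
  d11 = d3*3 = 36
  d12 = d2/2 = 13/8
Walk from origin (0, 0):
  seg 1: left by d4 = 17/5 → (-17/5, 0)
  seg 2: left by d2 = 13/4 → (-133/20, 0)
  seg 3: left by d4 = 17/5 → (-201/20, 0)
  seg 4: down by d11 = 36 → (-201/20, -36)
  seg 5: right by d3 = 12 → (39/20, -36)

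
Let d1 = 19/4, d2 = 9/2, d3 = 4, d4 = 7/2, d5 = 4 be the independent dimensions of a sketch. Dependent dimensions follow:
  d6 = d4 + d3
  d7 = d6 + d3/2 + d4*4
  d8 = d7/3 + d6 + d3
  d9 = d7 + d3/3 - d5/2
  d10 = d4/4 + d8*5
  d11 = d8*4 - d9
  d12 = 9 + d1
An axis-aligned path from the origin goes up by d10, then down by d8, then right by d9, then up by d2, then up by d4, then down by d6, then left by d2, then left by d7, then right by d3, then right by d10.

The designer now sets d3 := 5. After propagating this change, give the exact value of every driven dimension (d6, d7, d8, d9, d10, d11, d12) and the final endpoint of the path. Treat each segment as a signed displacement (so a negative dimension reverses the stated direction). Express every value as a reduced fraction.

d6 = 17/2
d7 = 25
d8 = 131/6
d9 = 74/3
d10 = 2641/24
d11 = 188/3
d12 = 55/4
endpoint = (2645/24, 2105/24)

Apply edit: d3 := 5
  d6 = d4 + d3 = 17/2
  d7 = d6 + d3/2 + d4*4 = 25
  d8 = d7/3 + d6 + d3 = 131/6
  d9 = d7 + d3/3 - d5/2 = 74/3
  d10 = d4/4 + d8*5 = 2641/24
  d11 = d8*4 - d9 = 188/3
  d12 = 9 + d1 = 55/4
Walk from origin (0, 0):
  seg 1: up by d10 = 2641/24 → (0, 2641/24)
  seg 2: down by d8 = 131/6 → (0, 2117/24)
  seg 3: right by d9 = 74/3 → (74/3, 2117/24)
  seg 4: up by d2 = 9/2 → (74/3, 2225/24)
  seg 5: up by d4 = 7/2 → (74/3, 2309/24)
  seg 6: down by d6 = 17/2 → (74/3, 2105/24)
  seg 7: left by d2 = 9/2 → (121/6, 2105/24)
  seg 8: left by d7 = 25 → (-29/6, 2105/24)
  seg 9: right by d3 = 5 → (1/6, 2105/24)
  seg 10: right by d10 = 2641/24 → (2645/24, 2105/24)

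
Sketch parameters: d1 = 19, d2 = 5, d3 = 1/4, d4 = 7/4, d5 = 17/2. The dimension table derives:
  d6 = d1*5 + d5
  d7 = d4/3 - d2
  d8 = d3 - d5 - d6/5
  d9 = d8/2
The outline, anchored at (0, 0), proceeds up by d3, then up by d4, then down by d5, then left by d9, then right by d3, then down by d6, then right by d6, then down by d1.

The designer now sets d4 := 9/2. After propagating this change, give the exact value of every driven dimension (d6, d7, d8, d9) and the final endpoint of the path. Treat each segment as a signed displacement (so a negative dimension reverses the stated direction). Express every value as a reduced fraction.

Apply edit: d4 := 9/2
  d6 = d1*5 + d5 = 207/2
  d7 = d4/3 - d2 = -7/2
  d8 = d3 - d5 - d6/5 = -579/20
  d9 = d8/2 = -579/40
Walk from origin (0, 0):
  seg 1: up by d3 = 1/4 → (0, 1/4)
  seg 2: up by d4 = 9/2 → (0, 19/4)
  seg 3: down by d5 = 17/2 → (0, -15/4)
  seg 4: left by d9 = -579/40 → (579/40, -15/4)
  seg 5: right by d3 = 1/4 → (589/40, -15/4)
  seg 6: down by d6 = 207/2 → (589/40, -429/4)
  seg 7: right by d6 = 207/2 → (4729/40, -429/4)
  seg 8: down by d1 = 19 → (4729/40, -505/4)

d6 = 207/2
d7 = -7/2
d8 = -579/20
d9 = -579/40
endpoint = (4729/40, -505/4)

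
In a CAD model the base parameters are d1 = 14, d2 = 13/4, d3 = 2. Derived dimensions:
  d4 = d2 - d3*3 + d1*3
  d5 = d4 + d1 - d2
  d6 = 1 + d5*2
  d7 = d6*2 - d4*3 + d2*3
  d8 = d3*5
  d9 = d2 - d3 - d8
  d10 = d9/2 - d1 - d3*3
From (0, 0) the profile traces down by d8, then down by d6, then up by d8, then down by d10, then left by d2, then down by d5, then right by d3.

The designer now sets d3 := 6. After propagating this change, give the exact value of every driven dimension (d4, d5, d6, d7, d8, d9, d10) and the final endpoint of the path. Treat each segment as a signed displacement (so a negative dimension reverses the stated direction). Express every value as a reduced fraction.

Apply edit: d3 := 6
  d4 = d2 - d3*3 + d1*3 = 109/4
  d5 = d4 + d1 - d2 = 38
  d6 = 1 + d5*2 = 77
  d7 = d6*2 - d4*3 + d2*3 = 82
  d8 = d3*5 = 30
  d9 = d2 - d3 - d8 = -131/4
  d10 = d9/2 - d1 - d3*3 = -387/8
Walk from origin (0, 0):
  seg 1: down by d8 = 30 → (0, -30)
  seg 2: down by d6 = 77 → (0, -107)
  seg 3: up by d8 = 30 → (0, -77)
  seg 4: down by d10 = -387/8 → (0, -229/8)
  seg 5: left by d2 = 13/4 → (-13/4, -229/8)
  seg 6: down by d5 = 38 → (-13/4, -533/8)
  seg 7: right by d3 = 6 → (11/4, -533/8)

d4 = 109/4
d5 = 38
d6 = 77
d7 = 82
d8 = 30
d9 = -131/4
d10 = -387/8
endpoint = (11/4, -533/8)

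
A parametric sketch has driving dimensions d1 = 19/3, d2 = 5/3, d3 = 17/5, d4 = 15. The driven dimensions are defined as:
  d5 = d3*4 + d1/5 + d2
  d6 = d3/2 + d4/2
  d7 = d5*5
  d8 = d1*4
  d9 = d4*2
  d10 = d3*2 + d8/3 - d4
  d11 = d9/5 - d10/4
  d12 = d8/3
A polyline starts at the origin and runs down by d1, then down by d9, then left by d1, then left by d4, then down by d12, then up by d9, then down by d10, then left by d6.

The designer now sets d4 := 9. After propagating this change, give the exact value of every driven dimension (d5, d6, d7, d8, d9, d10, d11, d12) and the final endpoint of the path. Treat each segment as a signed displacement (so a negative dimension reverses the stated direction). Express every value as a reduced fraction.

d5 = 248/15
d6 = 31/5
d7 = 248/3
d8 = 76/3
d9 = 18
d10 = 281/45
d11 = 367/180
d12 = 76/9
endpoint = (-323/15, -946/45)

Apply edit: d4 := 9
  d5 = d3*4 + d1/5 + d2 = 248/15
  d6 = d3/2 + d4/2 = 31/5
  d7 = d5*5 = 248/3
  d8 = d1*4 = 76/3
  d9 = d4*2 = 18
  d10 = d3*2 + d8/3 - d4 = 281/45
  d11 = d9/5 - d10/4 = 367/180
  d12 = d8/3 = 76/9
Walk from origin (0, 0):
  seg 1: down by d1 = 19/3 → (0, -19/3)
  seg 2: down by d9 = 18 → (0, -73/3)
  seg 3: left by d1 = 19/3 → (-19/3, -73/3)
  seg 4: left by d4 = 9 → (-46/3, -73/3)
  seg 5: down by d12 = 76/9 → (-46/3, -295/9)
  seg 6: up by d9 = 18 → (-46/3, -133/9)
  seg 7: down by d10 = 281/45 → (-46/3, -946/45)
  seg 8: left by d6 = 31/5 → (-323/15, -946/45)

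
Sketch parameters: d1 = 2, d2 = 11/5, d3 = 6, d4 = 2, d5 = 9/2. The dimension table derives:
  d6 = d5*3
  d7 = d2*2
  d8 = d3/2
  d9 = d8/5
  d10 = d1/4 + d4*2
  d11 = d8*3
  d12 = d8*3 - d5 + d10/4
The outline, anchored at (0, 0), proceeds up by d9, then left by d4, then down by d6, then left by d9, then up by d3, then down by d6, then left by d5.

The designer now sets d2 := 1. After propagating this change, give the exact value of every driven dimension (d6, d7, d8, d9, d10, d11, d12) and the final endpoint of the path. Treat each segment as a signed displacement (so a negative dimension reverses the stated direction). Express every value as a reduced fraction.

Apply edit: d2 := 1
  d6 = d5*3 = 27/2
  d7 = d2*2 = 2
  d8 = d3/2 = 3
  d9 = d8/5 = 3/5
  d10 = d1/4 + d4*2 = 9/2
  d11 = d8*3 = 9
  d12 = d8*3 - d5 + d10/4 = 45/8
Walk from origin (0, 0):
  seg 1: up by d9 = 3/5 → (0, 3/5)
  seg 2: left by d4 = 2 → (-2, 3/5)
  seg 3: down by d6 = 27/2 → (-2, -129/10)
  seg 4: left by d9 = 3/5 → (-13/5, -129/10)
  seg 5: up by d3 = 6 → (-13/5, -69/10)
  seg 6: down by d6 = 27/2 → (-13/5, -102/5)
  seg 7: left by d5 = 9/2 → (-71/10, -102/5)

d6 = 27/2
d7 = 2
d8 = 3
d9 = 3/5
d10 = 9/2
d11 = 9
d12 = 45/8
endpoint = (-71/10, -102/5)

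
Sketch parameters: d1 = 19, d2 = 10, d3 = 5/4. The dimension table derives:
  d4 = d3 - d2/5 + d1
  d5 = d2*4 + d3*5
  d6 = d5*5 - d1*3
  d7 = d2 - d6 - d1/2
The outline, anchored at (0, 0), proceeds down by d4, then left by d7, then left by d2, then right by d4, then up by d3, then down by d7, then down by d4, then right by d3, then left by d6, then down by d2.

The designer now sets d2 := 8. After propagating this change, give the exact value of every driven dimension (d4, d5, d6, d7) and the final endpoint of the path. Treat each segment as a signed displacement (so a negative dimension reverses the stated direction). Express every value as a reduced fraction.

Apply edit: d2 := 8
  d4 = d3 - d2/5 + d1 = 373/20
  d5 = d2*4 + d3*5 = 153/4
  d6 = d5*5 - d1*3 = 537/4
  d7 = d2 - d6 - d1/2 = -543/4
Walk from origin (0, 0):
  seg 1: down by d4 = 373/20 → (0, -373/20)
  seg 2: left by d7 = -543/4 → (543/4, -373/20)
  seg 3: left by d2 = 8 → (511/4, -373/20)
  seg 4: right by d4 = 373/20 → (732/5, -373/20)
  seg 5: up by d3 = 5/4 → (732/5, -87/5)
  seg 6: down by d7 = -543/4 → (732/5, 2367/20)
  seg 7: down by d4 = 373/20 → (732/5, 997/10)
  seg 8: right by d3 = 5/4 → (2953/20, 997/10)
  seg 9: left by d6 = 537/4 → (67/5, 997/10)
  seg 10: down by d2 = 8 → (67/5, 917/10)

d4 = 373/20
d5 = 153/4
d6 = 537/4
d7 = -543/4
endpoint = (67/5, 917/10)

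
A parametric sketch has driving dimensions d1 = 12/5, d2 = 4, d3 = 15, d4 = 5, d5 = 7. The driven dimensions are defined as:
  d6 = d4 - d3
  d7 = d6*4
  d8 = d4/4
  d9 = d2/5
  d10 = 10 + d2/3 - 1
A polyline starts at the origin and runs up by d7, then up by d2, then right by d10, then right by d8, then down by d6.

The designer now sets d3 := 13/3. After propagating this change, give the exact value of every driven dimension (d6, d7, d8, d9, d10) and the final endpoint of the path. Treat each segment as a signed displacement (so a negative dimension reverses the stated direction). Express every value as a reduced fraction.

Apply edit: d3 := 13/3
  d6 = d4 - d3 = 2/3
  d7 = d6*4 = 8/3
  d8 = d4/4 = 5/4
  d9 = d2/5 = 4/5
  d10 = 10 + d2/3 - 1 = 31/3
Walk from origin (0, 0):
  seg 1: up by d7 = 8/3 → (0, 8/3)
  seg 2: up by d2 = 4 → (0, 20/3)
  seg 3: right by d10 = 31/3 → (31/3, 20/3)
  seg 4: right by d8 = 5/4 → (139/12, 20/3)
  seg 5: down by d6 = 2/3 → (139/12, 6)

d6 = 2/3
d7 = 8/3
d8 = 5/4
d9 = 4/5
d10 = 31/3
endpoint = (139/12, 6)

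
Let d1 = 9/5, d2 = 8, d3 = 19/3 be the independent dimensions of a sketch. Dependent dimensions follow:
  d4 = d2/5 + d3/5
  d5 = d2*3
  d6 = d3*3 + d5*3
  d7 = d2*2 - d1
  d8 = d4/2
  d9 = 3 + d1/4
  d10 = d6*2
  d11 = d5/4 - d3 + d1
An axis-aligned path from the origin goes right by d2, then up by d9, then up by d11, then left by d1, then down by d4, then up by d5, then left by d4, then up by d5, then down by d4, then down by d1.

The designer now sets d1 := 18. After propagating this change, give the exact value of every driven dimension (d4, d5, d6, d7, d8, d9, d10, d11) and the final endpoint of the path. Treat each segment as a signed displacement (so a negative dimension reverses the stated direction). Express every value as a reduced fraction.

d4 = 43/15
d5 = 24
d6 = 91
d7 = -2
d8 = 43/30
d9 = 15/2
d10 = 182
d11 = 53/3
endpoint = (-193/15, 1483/30)

Apply edit: d1 := 18
  d4 = d2/5 + d3/5 = 43/15
  d5 = d2*3 = 24
  d6 = d3*3 + d5*3 = 91
  d7 = d2*2 - d1 = -2
  d8 = d4/2 = 43/30
  d9 = 3 + d1/4 = 15/2
  d10 = d6*2 = 182
  d11 = d5/4 - d3 + d1 = 53/3
Walk from origin (0, 0):
  seg 1: right by d2 = 8 → (8, 0)
  seg 2: up by d9 = 15/2 → (8, 15/2)
  seg 3: up by d11 = 53/3 → (8, 151/6)
  seg 4: left by d1 = 18 → (-10, 151/6)
  seg 5: down by d4 = 43/15 → (-10, 223/10)
  seg 6: up by d5 = 24 → (-10, 463/10)
  seg 7: left by d4 = 43/15 → (-193/15, 463/10)
  seg 8: up by d5 = 24 → (-193/15, 703/10)
  seg 9: down by d4 = 43/15 → (-193/15, 2023/30)
  seg 10: down by d1 = 18 → (-193/15, 1483/30)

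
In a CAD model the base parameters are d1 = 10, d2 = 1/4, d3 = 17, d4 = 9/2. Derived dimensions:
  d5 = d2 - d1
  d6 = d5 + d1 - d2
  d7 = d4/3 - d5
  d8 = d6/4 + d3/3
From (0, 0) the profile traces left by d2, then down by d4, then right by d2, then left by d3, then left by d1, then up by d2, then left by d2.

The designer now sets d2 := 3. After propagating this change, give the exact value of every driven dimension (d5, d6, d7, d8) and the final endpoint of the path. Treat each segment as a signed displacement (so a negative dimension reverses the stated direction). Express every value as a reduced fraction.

d5 = -7
d6 = 0
d7 = 17/2
d8 = 17/3
endpoint = (-30, -3/2)

Apply edit: d2 := 3
  d5 = d2 - d1 = -7
  d6 = d5 + d1 - d2 = 0
  d7 = d4/3 - d5 = 17/2
  d8 = d6/4 + d3/3 = 17/3
Walk from origin (0, 0):
  seg 1: left by d2 = 3 → (-3, 0)
  seg 2: down by d4 = 9/2 → (-3, -9/2)
  seg 3: right by d2 = 3 → (0, -9/2)
  seg 4: left by d3 = 17 → (-17, -9/2)
  seg 5: left by d1 = 10 → (-27, -9/2)
  seg 6: up by d2 = 3 → (-27, -3/2)
  seg 7: left by d2 = 3 → (-30, -3/2)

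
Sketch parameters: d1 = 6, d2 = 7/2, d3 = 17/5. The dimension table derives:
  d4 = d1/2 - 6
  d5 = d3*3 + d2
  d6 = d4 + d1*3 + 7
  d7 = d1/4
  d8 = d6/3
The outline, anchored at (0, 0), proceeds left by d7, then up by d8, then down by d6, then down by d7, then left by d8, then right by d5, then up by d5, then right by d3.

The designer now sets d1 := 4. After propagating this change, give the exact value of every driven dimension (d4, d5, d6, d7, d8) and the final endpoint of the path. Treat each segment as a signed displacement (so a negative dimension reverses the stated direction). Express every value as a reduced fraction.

d4 = -4
d5 = 137/10
d6 = 15
d7 = 1
d8 = 5
endpoint = (111/10, 27/10)

Apply edit: d1 := 4
  d4 = d1/2 - 6 = -4
  d5 = d3*3 + d2 = 137/10
  d6 = d4 + d1*3 + 7 = 15
  d7 = d1/4 = 1
  d8 = d6/3 = 5
Walk from origin (0, 0):
  seg 1: left by d7 = 1 → (-1, 0)
  seg 2: up by d8 = 5 → (-1, 5)
  seg 3: down by d6 = 15 → (-1, -10)
  seg 4: down by d7 = 1 → (-1, -11)
  seg 5: left by d8 = 5 → (-6, -11)
  seg 6: right by d5 = 137/10 → (77/10, -11)
  seg 7: up by d5 = 137/10 → (77/10, 27/10)
  seg 8: right by d3 = 17/5 → (111/10, 27/10)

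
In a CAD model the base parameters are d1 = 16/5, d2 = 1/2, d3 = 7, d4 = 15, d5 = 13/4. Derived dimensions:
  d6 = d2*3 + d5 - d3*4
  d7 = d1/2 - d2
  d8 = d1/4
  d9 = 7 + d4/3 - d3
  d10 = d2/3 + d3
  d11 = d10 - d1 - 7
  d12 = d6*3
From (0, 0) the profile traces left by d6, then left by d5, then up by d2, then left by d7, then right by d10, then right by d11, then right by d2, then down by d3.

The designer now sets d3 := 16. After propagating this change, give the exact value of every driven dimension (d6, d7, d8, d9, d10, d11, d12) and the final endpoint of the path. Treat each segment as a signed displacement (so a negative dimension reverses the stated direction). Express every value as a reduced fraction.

d6 = -237/4
d7 = 11/10
d8 = 4/5
d9 = -4
d10 = 97/6
d11 = 179/30
d12 = -711/4
endpoint = (1163/15, -31/2)

Apply edit: d3 := 16
  d6 = d2*3 + d5 - d3*4 = -237/4
  d7 = d1/2 - d2 = 11/10
  d8 = d1/4 = 4/5
  d9 = 7 + d4/3 - d3 = -4
  d10 = d2/3 + d3 = 97/6
  d11 = d10 - d1 - 7 = 179/30
  d12 = d6*3 = -711/4
Walk from origin (0, 0):
  seg 1: left by d6 = -237/4 → (237/4, 0)
  seg 2: left by d5 = 13/4 → (56, 0)
  seg 3: up by d2 = 1/2 → (56, 1/2)
  seg 4: left by d7 = 11/10 → (549/10, 1/2)
  seg 5: right by d10 = 97/6 → (1066/15, 1/2)
  seg 6: right by d11 = 179/30 → (2311/30, 1/2)
  seg 7: right by d2 = 1/2 → (1163/15, 1/2)
  seg 8: down by d3 = 16 → (1163/15, -31/2)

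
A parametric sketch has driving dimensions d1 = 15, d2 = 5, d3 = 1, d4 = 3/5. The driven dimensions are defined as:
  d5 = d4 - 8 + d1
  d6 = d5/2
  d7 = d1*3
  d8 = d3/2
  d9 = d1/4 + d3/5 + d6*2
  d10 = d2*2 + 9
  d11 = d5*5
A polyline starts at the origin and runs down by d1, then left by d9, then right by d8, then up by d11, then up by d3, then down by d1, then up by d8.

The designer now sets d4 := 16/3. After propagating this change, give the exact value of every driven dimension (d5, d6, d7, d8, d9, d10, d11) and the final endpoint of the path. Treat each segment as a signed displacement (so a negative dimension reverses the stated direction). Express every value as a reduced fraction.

Apply edit: d4 := 16/3
  d5 = d4 - 8 + d1 = 37/3
  d6 = d5/2 = 37/6
  d7 = d1*3 = 45
  d8 = d3/2 = 1/2
  d9 = d1/4 + d3/5 + d6*2 = 977/60
  d10 = d2*2 + 9 = 19
  d11 = d5*5 = 185/3
Walk from origin (0, 0):
  seg 1: down by d1 = 15 → (0, -15)
  seg 2: left by d9 = 977/60 → (-977/60, -15)
  seg 3: right by d8 = 1/2 → (-947/60, -15)
  seg 4: up by d11 = 185/3 → (-947/60, 140/3)
  seg 5: up by d3 = 1 → (-947/60, 143/3)
  seg 6: down by d1 = 15 → (-947/60, 98/3)
  seg 7: up by d8 = 1/2 → (-947/60, 199/6)

d5 = 37/3
d6 = 37/6
d7 = 45
d8 = 1/2
d9 = 977/60
d10 = 19
d11 = 185/3
endpoint = (-947/60, 199/6)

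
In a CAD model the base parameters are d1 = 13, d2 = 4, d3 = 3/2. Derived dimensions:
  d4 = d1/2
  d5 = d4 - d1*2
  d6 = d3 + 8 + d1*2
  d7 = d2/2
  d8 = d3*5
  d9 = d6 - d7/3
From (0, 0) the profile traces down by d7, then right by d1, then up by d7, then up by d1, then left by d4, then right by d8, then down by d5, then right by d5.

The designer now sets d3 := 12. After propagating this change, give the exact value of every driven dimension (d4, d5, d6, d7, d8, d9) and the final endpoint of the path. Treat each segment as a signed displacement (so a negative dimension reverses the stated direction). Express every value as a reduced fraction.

Apply edit: d3 := 12
  d4 = d1/2 = 13/2
  d5 = d4 - d1*2 = -39/2
  d6 = d3 + 8 + d1*2 = 46
  d7 = d2/2 = 2
  d8 = d3*5 = 60
  d9 = d6 - d7/3 = 136/3
Walk from origin (0, 0):
  seg 1: down by d7 = 2 → (0, -2)
  seg 2: right by d1 = 13 → (13, -2)
  seg 3: up by d7 = 2 → (13, 0)
  seg 4: up by d1 = 13 → (13, 13)
  seg 5: left by d4 = 13/2 → (13/2, 13)
  seg 6: right by d8 = 60 → (133/2, 13)
  seg 7: down by d5 = -39/2 → (133/2, 65/2)
  seg 8: right by d5 = -39/2 → (47, 65/2)

d4 = 13/2
d5 = -39/2
d6 = 46
d7 = 2
d8 = 60
d9 = 136/3
endpoint = (47, 65/2)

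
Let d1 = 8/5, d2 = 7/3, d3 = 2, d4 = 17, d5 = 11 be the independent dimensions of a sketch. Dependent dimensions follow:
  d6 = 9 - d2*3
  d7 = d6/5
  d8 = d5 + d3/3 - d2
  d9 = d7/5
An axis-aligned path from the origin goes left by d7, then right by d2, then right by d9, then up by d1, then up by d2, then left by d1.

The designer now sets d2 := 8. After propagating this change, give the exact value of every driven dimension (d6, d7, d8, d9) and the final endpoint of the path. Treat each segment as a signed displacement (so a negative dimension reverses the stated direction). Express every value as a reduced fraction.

Apply edit: d2 := 8
  d6 = 9 - d2*3 = -15
  d7 = d6/5 = -3
  d8 = d5 + d3/3 - d2 = 11/3
  d9 = d7/5 = -3/5
Walk from origin (0, 0):
  seg 1: left by d7 = -3 → (3, 0)
  seg 2: right by d2 = 8 → (11, 0)
  seg 3: right by d9 = -3/5 → (52/5, 0)
  seg 4: up by d1 = 8/5 → (52/5, 8/5)
  seg 5: up by d2 = 8 → (52/5, 48/5)
  seg 6: left by d1 = 8/5 → (44/5, 48/5)

d6 = -15
d7 = -3
d8 = 11/3
d9 = -3/5
endpoint = (44/5, 48/5)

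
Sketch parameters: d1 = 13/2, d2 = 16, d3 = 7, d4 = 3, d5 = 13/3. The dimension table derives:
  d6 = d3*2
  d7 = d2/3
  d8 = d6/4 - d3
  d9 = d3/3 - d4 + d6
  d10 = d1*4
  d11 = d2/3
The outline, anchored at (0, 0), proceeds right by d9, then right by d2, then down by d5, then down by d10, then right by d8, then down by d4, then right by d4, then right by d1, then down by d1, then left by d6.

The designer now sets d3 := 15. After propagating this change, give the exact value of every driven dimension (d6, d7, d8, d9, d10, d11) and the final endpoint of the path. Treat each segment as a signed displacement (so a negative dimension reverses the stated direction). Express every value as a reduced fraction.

d6 = 30
d7 = 16/3
d8 = -15/2
d9 = 32
d10 = 26
d11 = 16/3
endpoint = (20, -239/6)

Apply edit: d3 := 15
  d6 = d3*2 = 30
  d7 = d2/3 = 16/3
  d8 = d6/4 - d3 = -15/2
  d9 = d3/3 - d4 + d6 = 32
  d10 = d1*4 = 26
  d11 = d2/3 = 16/3
Walk from origin (0, 0):
  seg 1: right by d9 = 32 → (32, 0)
  seg 2: right by d2 = 16 → (48, 0)
  seg 3: down by d5 = 13/3 → (48, -13/3)
  seg 4: down by d10 = 26 → (48, -91/3)
  seg 5: right by d8 = -15/2 → (81/2, -91/3)
  seg 6: down by d4 = 3 → (81/2, -100/3)
  seg 7: right by d4 = 3 → (87/2, -100/3)
  seg 8: right by d1 = 13/2 → (50, -100/3)
  seg 9: down by d1 = 13/2 → (50, -239/6)
  seg 10: left by d6 = 30 → (20, -239/6)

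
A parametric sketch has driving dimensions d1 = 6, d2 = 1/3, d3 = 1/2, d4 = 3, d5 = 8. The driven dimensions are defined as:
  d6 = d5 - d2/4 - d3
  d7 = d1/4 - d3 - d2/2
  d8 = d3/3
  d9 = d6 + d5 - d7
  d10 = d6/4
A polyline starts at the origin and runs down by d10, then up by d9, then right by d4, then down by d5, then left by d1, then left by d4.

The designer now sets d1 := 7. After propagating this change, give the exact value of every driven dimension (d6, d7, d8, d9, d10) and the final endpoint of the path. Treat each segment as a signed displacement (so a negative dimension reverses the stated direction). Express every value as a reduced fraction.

d6 = 89/12
d7 = 13/12
d8 = 1/6
d9 = 43/3
d10 = 89/48
endpoint = (-7, 215/48)

Apply edit: d1 := 7
  d6 = d5 - d2/4 - d3 = 89/12
  d7 = d1/4 - d3 - d2/2 = 13/12
  d8 = d3/3 = 1/6
  d9 = d6 + d5 - d7 = 43/3
  d10 = d6/4 = 89/48
Walk from origin (0, 0):
  seg 1: down by d10 = 89/48 → (0, -89/48)
  seg 2: up by d9 = 43/3 → (0, 599/48)
  seg 3: right by d4 = 3 → (3, 599/48)
  seg 4: down by d5 = 8 → (3, 215/48)
  seg 5: left by d1 = 7 → (-4, 215/48)
  seg 6: left by d4 = 3 → (-7, 215/48)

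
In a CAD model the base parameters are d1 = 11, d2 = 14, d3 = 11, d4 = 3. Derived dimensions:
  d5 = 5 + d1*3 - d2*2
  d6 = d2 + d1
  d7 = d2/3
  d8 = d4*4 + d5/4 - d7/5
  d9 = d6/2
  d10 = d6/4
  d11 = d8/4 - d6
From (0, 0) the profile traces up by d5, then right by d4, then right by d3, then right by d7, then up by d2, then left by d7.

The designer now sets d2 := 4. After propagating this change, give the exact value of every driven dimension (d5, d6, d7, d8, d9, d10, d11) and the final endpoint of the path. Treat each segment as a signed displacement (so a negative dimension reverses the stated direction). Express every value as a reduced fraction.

d5 = 30
d6 = 15
d7 = 4/3
d8 = 577/30
d9 = 15/2
d10 = 15/4
d11 = -1223/120
endpoint = (14, 34)

Apply edit: d2 := 4
  d5 = 5 + d1*3 - d2*2 = 30
  d6 = d2 + d1 = 15
  d7 = d2/3 = 4/3
  d8 = d4*4 + d5/4 - d7/5 = 577/30
  d9 = d6/2 = 15/2
  d10 = d6/4 = 15/4
  d11 = d8/4 - d6 = -1223/120
Walk from origin (0, 0):
  seg 1: up by d5 = 30 → (0, 30)
  seg 2: right by d4 = 3 → (3, 30)
  seg 3: right by d3 = 11 → (14, 30)
  seg 4: right by d7 = 4/3 → (46/3, 30)
  seg 5: up by d2 = 4 → (46/3, 34)
  seg 6: left by d7 = 4/3 → (14, 34)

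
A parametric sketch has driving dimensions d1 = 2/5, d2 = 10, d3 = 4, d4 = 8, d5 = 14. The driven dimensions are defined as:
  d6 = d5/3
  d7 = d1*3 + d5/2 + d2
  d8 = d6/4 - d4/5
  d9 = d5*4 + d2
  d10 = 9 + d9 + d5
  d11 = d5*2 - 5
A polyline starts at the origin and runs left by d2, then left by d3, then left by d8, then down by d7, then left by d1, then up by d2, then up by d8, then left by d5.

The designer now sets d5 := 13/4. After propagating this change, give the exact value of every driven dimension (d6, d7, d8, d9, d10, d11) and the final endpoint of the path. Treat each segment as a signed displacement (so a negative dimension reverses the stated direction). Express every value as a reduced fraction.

Apply edit: d5 := 13/4
  d6 = d5/3 = 13/12
  d7 = d1*3 + d5/2 + d2 = 513/40
  d8 = d6/4 - d4/5 = -319/240
  d9 = d5*4 + d2 = 23
  d10 = 9 + d9 + d5 = 141/4
  d11 = d5*2 - 5 = 3/2
Walk from origin (0, 0):
  seg 1: left by d2 = 10 → (-10, 0)
  seg 2: left by d3 = 4 → (-14, 0)
  seg 3: left by d8 = -319/240 → (-3041/240, 0)
  seg 4: down by d7 = 513/40 → (-3041/240, -513/40)
  seg 5: left by d1 = 2/5 → (-3137/240, -513/40)
  seg 6: up by d2 = 10 → (-3137/240, -113/40)
  seg 7: up by d8 = -319/240 → (-3137/240, -997/240)
  seg 8: left by d5 = 13/4 → (-3917/240, -997/240)

d6 = 13/12
d7 = 513/40
d8 = -319/240
d9 = 23
d10 = 141/4
d11 = 3/2
endpoint = (-3917/240, -997/240)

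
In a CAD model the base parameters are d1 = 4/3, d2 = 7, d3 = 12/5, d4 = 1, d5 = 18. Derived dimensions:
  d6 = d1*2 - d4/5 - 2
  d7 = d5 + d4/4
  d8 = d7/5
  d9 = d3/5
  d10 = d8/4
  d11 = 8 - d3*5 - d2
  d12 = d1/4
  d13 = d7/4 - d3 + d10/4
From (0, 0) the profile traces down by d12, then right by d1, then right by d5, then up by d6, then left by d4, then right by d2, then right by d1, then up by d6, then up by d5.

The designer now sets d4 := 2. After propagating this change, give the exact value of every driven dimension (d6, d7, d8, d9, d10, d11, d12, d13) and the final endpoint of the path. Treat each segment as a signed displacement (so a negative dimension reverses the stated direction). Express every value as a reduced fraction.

d6 = 4/15
d7 = 37/2
d8 = 37/10
d9 = 12/25
d10 = 37/40
d11 = -11
d12 = 1/3
d13 = 393/160
endpoint = (77/3, 91/5)

Apply edit: d4 := 2
  d6 = d1*2 - d4/5 - 2 = 4/15
  d7 = d5 + d4/4 = 37/2
  d8 = d7/5 = 37/10
  d9 = d3/5 = 12/25
  d10 = d8/4 = 37/40
  d11 = 8 - d3*5 - d2 = -11
  d12 = d1/4 = 1/3
  d13 = d7/4 - d3 + d10/4 = 393/160
Walk from origin (0, 0):
  seg 1: down by d12 = 1/3 → (0, -1/3)
  seg 2: right by d1 = 4/3 → (4/3, -1/3)
  seg 3: right by d5 = 18 → (58/3, -1/3)
  seg 4: up by d6 = 4/15 → (58/3, -1/15)
  seg 5: left by d4 = 2 → (52/3, -1/15)
  seg 6: right by d2 = 7 → (73/3, -1/15)
  seg 7: right by d1 = 4/3 → (77/3, -1/15)
  seg 8: up by d6 = 4/15 → (77/3, 1/5)
  seg 9: up by d5 = 18 → (77/3, 91/5)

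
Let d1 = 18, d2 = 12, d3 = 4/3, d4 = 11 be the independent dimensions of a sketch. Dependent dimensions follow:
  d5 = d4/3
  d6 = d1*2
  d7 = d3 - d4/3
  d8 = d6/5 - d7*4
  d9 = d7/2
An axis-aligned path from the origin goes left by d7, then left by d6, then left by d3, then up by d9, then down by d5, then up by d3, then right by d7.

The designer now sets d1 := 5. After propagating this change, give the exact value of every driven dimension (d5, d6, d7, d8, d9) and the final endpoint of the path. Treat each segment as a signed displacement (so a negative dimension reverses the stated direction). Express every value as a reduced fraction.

d5 = 11/3
d6 = 10
d7 = -7/3
d8 = 34/3
d9 = -7/6
endpoint = (-34/3, -7/2)

Apply edit: d1 := 5
  d5 = d4/3 = 11/3
  d6 = d1*2 = 10
  d7 = d3 - d4/3 = -7/3
  d8 = d6/5 - d7*4 = 34/3
  d9 = d7/2 = -7/6
Walk from origin (0, 0):
  seg 1: left by d7 = -7/3 → (7/3, 0)
  seg 2: left by d6 = 10 → (-23/3, 0)
  seg 3: left by d3 = 4/3 → (-9, 0)
  seg 4: up by d9 = -7/6 → (-9, -7/6)
  seg 5: down by d5 = 11/3 → (-9, -29/6)
  seg 6: up by d3 = 4/3 → (-9, -7/2)
  seg 7: right by d7 = -7/3 → (-34/3, -7/2)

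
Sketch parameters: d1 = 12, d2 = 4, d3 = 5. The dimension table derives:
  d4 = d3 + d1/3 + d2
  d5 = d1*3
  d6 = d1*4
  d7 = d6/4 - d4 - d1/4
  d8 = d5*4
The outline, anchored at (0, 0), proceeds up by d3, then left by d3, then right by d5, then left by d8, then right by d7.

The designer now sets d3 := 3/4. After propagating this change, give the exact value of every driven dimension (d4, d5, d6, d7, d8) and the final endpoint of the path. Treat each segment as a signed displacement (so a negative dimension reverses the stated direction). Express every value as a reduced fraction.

d4 = 35/4
d5 = 36
d6 = 48
d7 = 1/4
d8 = 144
endpoint = (-217/2, 3/4)

Apply edit: d3 := 3/4
  d4 = d3 + d1/3 + d2 = 35/4
  d5 = d1*3 = 36
  d6 = d1*4 = 48
  d7 = d6/4 - d4 - d1/4 = 1/4
  d8 = d5*4 = 144
Walk from origin (0, 0):
  seg 1: up by d3 = 3/4 → (0, 3/4)
  seg 2: left by d3 = 3/4 → (-3/4, 3/4)
  seg 3: right by d5 = 36 → (141/4, 3/4)
  seg 4: left by d8 = 144 → (-435/4, 3/4)
  seg 5: right by d7 = 1/4 → (-217/2, 3/4)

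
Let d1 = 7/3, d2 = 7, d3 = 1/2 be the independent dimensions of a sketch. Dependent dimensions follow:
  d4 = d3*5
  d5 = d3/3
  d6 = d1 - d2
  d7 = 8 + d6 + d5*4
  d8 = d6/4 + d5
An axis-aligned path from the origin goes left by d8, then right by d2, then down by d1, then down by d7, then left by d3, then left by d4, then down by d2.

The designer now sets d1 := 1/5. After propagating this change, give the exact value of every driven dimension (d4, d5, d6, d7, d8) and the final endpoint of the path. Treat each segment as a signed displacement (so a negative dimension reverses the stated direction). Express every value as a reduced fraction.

d4 = 5/2
d5 = 1/6
d6 = -34/5
d7 = 28/15
d8 = -23/15
endpoint = (83/15, -136/15)

Apply edit: d1 := 1/5
  d4 = d3*5 = 5/2
  d5 = d3/3 = 1/6
  d6 = d1 - d2 = -34/5
  d7 = 8 + d6 + d5*4 = 28/15
  d8 = d6/4 + d5 = -23/15
Walk from origin (0, 0):
  seg 1: left by d8 = -23/15 → (23/15, 0)
  seg 2: right by d2 = 7 → (128/15, 0)
  seg 3: down by d1 = 1/5 → (128/15, -1/5)
  seg 4: down by d7 = 28/15 → (128/15, -31/15)
  seg 5: left by d3 = 1/2 → (241/30, -31/15)
  seg 6: left by d4 = 5/2 → (83/15, -31/15)
  seg 7: down by d2 = 7 → (83/15, -136/15)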